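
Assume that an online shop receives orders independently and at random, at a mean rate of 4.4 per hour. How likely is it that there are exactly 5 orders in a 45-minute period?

Over the interval, μ = 4.4 × 0.75 = 3.3 (a 45-minute period = 0.75 hours).
P(N = 5) = e^(−μ) μ^5/5! = e^(−3.3) · 3.3^5/120 ≈ 0.1203.

0.1203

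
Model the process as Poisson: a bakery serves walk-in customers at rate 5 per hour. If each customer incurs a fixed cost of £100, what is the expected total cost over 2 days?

E[N] = 5 × 48 = 240 (2 days = 48 hours); E[cost] = 240 × £100 = £24000.

£24000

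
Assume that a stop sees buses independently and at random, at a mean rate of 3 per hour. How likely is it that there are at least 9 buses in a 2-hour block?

Over the interval, μ = 3 × 2 = 6 (a 2-hour block = 2 hours).
P(N ≥ 9) = 1 − P(N ≤ 8) = 1 − Σ_{j=0}^{8} e^(−μ) μ^j/j! ≈ 0.1528.

0.1528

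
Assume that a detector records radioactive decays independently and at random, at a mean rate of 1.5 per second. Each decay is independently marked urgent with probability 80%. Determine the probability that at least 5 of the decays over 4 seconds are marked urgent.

0.5237

Thinning: the decays that are marked urgent themselves form a Poisson process with rate 0.8 × 1.5 = 1.2 per second.
Over the interval, μ = 1.2 × 4 = 4.8 (4 seconds).
P(N ≥ 5) = 1 − P(N ≤ 4) ≈ 0.5237.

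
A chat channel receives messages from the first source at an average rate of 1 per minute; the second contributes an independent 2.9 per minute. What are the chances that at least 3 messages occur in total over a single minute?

Independent Poisson processes superpose: combined rate λ = 1 + 2.9 = 3.9 per minute.
So μ = 3.9.
P(N ≥ 3) = 1 − P(N ≤ 2) ≈ 0.7469.

0.7469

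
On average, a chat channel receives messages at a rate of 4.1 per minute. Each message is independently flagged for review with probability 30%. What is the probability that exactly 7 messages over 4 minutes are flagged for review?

0.1011

Thinning: the messages that are flagged for review themselves form a Poisson process with rate 0.3 × 4.1 = 1.23 per minute.
Over the interval, μ = 1.23 × 4 = 4.92 (4 minutes).
P(N = 7) = e^(−4.92) · 4.92^7/7! ≈ 0.1011.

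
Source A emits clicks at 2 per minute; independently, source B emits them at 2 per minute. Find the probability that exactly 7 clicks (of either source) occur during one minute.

0.0595

Independent Poisson processes superpose: combined rate λ = 2 + 2 = 4 per minute.
So μ = 4.
P(N = 7) = e^(−4) · 4^7/7! ≈ 0.0595.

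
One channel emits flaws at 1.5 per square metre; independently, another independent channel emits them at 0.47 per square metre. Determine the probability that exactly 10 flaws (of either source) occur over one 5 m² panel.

Independent Poisson processes superpose: combined rate λ = 1.5 + 0.47 = 1.97 per square metre.
Over the interval, μ = 1.97 × 5 = 9.85 (a 5 m² panel = 5 square metres).
P(N = 10) = e^(−9.85) · 9.85^10/10! ≈ 0.1250.

0.1250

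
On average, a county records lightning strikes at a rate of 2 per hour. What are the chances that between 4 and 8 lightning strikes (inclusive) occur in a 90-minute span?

Over the interval, μ = 2 × 1.5 = 3 (a 90-minute span = 1.5 hours).
P(4 ≤ N ≤ 8) = Σ_{j=4}^{8} e^(−3) · 3^j/j! ≈ 0.3490.

0.3490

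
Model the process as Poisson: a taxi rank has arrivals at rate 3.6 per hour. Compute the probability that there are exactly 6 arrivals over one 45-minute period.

Over the interval, μ = 3.6 × 0.75 = 2.7 (a 45-minute period = 0.75 hours).
P(N = 6) = e^(−μ) μ^6/6! = e^(−2.7) · 2.7^6/720 ≈ 0.0362.

0.0362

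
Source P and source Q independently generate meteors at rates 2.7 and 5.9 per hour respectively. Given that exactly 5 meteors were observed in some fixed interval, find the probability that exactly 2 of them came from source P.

0.3183

Given the total, each event is independently from source P with probability p = λ_P/(λ_P+λ_Q) = 2.7/8.6 ≈ 0.3140.
So K ~ Binomial(5, 2.7/8.6): P(K = 2) = C(5,2) · (2.7/8.6)^2 · (5.9/8.6)^3 ≈ 0.3183.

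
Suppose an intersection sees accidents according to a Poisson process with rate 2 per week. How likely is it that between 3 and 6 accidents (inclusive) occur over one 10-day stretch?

Over the interval, μ = 2 × 10/7 ≈ 2.85714 (a 10-day stretch = 10/7 weeks).
P(3 ≤ N ≤ 6) = Σ_{j=3}^{6} e^(−2.85714) · 2.85714^j/j! ≈ 0.5172.

0.5172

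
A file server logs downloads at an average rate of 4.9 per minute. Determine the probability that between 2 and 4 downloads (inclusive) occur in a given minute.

With mean μ = 4.9 per minute,
P(2 ≤ N ≤ 4) = Σ_{j=2}^{4} e^(−4.9) · 4.9^j/j! ≈ 0.4143.

0.4143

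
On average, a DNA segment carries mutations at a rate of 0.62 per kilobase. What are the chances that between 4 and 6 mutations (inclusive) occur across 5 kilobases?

0.3364

Over the interval, μ = 0.62 × 5 = 3.1 (5 kilobases).
P(4 ≤ N ≤ 6) = Σ_{j=4}^{6} e^(−3.1) · 3.1^j/j! ≈ 0.3364.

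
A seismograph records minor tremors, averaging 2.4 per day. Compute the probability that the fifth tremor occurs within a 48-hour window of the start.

0.5237

Over the interval, μ = 2.4 × 2 = 4.8 (a 48-hour window = 2 days).
The fifth arrival falls in the interval iff at least 5 events occur there: P(S_5 ≤ t) = P(N ≥ 5) = 1 − P(N ≤ 4) ≈ 0.5237.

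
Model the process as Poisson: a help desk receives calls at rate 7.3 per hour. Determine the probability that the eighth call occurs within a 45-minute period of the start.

Over the interval, μ = 7.3 × 0.75 = 5.475 (a 45-minute period = 0.75 hours).
The eighth arrival falls in the interval iff at least 8 events occur there: P(S_8 ≤ t) = P(N ≥ 8) = 1 − P(N ≤ 7) ≈ 0.1874.

0.1874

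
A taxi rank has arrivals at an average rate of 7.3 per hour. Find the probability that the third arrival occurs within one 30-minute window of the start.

0.7060

Over the interval, μ = 7.3 × 0.5 = 3.65 (a 30-minute window = 0.5 hours).
The third arrival falls in the interval iff at least 3 events occur there: P(S_3 ≤ t) = P(N ≥ 3) = 1 − P(N ≤ 2) ≈ 0.7060.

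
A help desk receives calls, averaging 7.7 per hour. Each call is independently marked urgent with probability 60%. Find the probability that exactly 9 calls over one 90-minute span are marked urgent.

0.0994

Thinning: the calls that are marked urgent themselves form a Poisson process with rate 0.6 × 7.7 = 4.62 per hour.
Over the interval, μ = 4.62 × 1.5 = 6.93 (a 90-minute span = 1.5 hours).
P(N = 9) = e^(−6.93) · 6.93^9/9! ≈ 0.0994.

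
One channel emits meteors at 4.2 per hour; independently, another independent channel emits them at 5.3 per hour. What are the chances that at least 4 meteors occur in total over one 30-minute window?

0.6981

Independent Poisson processes superpose: combined rate λ = 4.2 + 5.3 = 9.5 per hour.
Over the interval, μ = 9.5 × 0.5 = 4.75 (a 30-minute window = 0.5 hours).
P(N ≥ 4) = 1 − P(N ≤ 3) ≈ 0.6981.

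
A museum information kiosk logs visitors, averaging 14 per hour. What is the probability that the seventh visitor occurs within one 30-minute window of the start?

0.5503

Over the interval, μ = 14 × 0.5 = 7 (a 30-minute window = 0.5 hours).
The seventh arrival falls in the interval iff at least 7 events occur there: P(S_7 ≤ t) = P(N ≥ 7) = 1 − P(N ≤ 6) ≈ 0.5503.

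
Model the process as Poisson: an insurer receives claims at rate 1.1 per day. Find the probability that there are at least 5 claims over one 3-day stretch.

Over the interval, μ = 1.1 × 3 = 3.3 (a 3-day stretch = 3 days).
P(N ≥ 5) = 1 − P(N ≤ 4) = 1 − Σ_{j=0}^{4} e^(−μ) μ^j/j! ≈ 0.2374.

0.2374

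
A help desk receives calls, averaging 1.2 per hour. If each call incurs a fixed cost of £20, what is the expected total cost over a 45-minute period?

£18

E[N] = 1.2 × 0.75 = 0.9 (a 45-minute period = 0.75 hours); E[cost] = 0.9 × £20 = £18.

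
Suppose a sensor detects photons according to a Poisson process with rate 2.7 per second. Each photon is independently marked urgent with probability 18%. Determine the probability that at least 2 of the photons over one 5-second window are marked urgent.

Thinning: the photons that are marked urgent themselves form a Poisson process with rate 0.18 × 2.7 = 0.486 per second.
Over the interval, μ = 0.486 × 5 = 2.43 (a 5-second window = 5 seconds).
P(N ≥ 2) = 1 − P(N ≤ 1) ≈ 0.6980.

0.6980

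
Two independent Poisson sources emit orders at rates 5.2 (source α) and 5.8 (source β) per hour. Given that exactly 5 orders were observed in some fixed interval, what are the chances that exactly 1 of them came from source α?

Given the total, each event is independently from source α with probability p = λ_α/(λ_α+λ_β) = 5.2/11 ≈ 0.4727.
So K ~ Binomial(5, 5.2/11): P(K = 1) = C(5,1) · (5.2/11)^1 · (5.8/11)^4 ≈ 0.1827.

0.1827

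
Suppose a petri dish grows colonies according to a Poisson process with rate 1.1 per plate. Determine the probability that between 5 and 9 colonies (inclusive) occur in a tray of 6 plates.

0.6559

Over the interval, μ = 1.1 × 6 = 6.6 (a tray of 6 plates = 6 plates).
P(5 ≤ N ≤ 9) = Σ_{j=5}^{9} e^(−6.6) · 6.6^j/j! ≈ 0.6559.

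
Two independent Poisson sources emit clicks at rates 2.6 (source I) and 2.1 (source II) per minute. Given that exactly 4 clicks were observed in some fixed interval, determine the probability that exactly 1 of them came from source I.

Given the total, each event is independently from source I with probability p = λ_I/(λ_I+λ_II) = 2.6/4.7 ≈ 0.5532.
So K ~ Binomial(4, 2.6/4.7): P(K = 1) = C(4,1) · (2.6/4.7)^1 · (2.1/4.7)^3 ≈ 0.1974.

0.1974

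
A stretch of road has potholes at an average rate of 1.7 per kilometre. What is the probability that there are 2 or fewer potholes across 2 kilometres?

0.3397

Over the interval, μ = 1.7 × 2 = 3.4 (2 kilometres).
P(N ≤ 2) = Σ_{j=0}^{2} e^(−μ) μ^j/j! ≈ 0.3397.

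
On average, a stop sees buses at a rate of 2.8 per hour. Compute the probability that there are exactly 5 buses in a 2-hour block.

Over the interval, μ = 2.8 × 2 = 5.6 (a 2-hour block = 2 hours).
P(N = 5) = e^(−μ) μ^5/5! = e^(−5.6) · 5.6^5/120 ≈ 0.1697.

0.1697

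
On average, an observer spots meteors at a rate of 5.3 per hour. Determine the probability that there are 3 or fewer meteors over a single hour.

0.2254

With mean μ = 5.3 per hour,
P(N ≤ 3) = Σ_{j=0}^{3} e^(−μ) μ^j/j! ≈ 0.2254.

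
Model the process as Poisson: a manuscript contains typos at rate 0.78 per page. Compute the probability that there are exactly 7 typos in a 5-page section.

0.0551

Over the interval, μ = 0.78 × 5 = 3.9 (a 5-page section = 5 pages).
P(N = 7) = e^(−μ) μ^7/7! = e^(−3.9) · 3.9^7/5040 ≈ 0.0551.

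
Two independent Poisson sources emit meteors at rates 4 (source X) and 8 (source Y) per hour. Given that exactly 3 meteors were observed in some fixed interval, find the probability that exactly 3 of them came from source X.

0.0370

Given the total, each event is independently from source X with probability p = λ_X/(λ_X+λ_Y) = 4/12 ≈ 0.3333.
So K ~ Binomial(3, 4/12): P(K = 3) = C(3,3) · (4/12)^3 · (8/12)^0 ≈ 0.0370.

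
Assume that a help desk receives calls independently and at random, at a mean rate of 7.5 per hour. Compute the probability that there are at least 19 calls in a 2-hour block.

0.1805

Over the interval, μ = 7.5 × 2 = 15 (a 2-hour block = 2 hours).
P(N ≥ 19) = 1 − P(N ≤ 18) = 1 − Σ_{j=0}^{18} e^(−μ) μ^j/j! ≈ 0.1805.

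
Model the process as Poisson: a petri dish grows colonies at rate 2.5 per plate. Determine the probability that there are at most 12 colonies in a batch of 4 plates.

Over the interval, μ = 2.5 × 4 = 10 (a batch of 4 plates = 4 plates).
P(N ≤ 12) = Σ_{j=0}^{12} e^(−μ) μ^j/j! ≈ 0.7916.

0.7916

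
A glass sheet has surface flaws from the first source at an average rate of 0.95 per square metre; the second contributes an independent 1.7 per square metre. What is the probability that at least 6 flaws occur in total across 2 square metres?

Independent Poisson processes superpose: combined rate λ = 0.95 + 1.7 = 2.65 per square metre.
Over the interval, μ = 2.65 × 2 = 5.3 (2 square metres).
P(N ≥ 6) = 1 − P(N ≤ 5) ≈ 0.4365.

0.4365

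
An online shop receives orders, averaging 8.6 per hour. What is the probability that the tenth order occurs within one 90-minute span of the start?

0.8275

Over the interval, μ = 8.6 × 1.5 = 12.9 (a 90-minute span = 1.5 hours).
The tenth arrival falls in the interval iff at least 10 events occur there: P(S_10 ≤ t) = P(N ≥ 10) = 1 − P(N ≤ 9) ≈ 0.8275.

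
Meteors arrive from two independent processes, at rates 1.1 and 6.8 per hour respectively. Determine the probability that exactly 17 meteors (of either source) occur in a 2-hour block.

0.0921

Independent Poisson processes superpose: combined rate λ = 1.1 + 6.8 = 7.9 per hour.
Over the interval, μ = 7.9 × 2 = 15.8 (a 2-hour block = 2 hours).
P(N = 17) = e^(−15.8) · 15.8^17/17! ≈ 0.0921.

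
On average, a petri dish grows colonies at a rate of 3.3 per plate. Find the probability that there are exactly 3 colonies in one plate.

0.2209

With mean μ = 3.3 per plate,
P(N = 3) = e^(−μ) μ^3/3! = e^(−3.3) · 3.3^3/6 ≈ 0.2209.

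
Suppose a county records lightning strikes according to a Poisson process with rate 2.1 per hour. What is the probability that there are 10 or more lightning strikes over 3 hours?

0.1061

Over the interval, μ = 2.1 × 3 = 6.3 (3 hours).
P(N ≥ 10) = 1 − P(N ≤ 9) = 1 − Σ_{j=0}^{9} e^(−μ) μ^j/j! ≈ 0.1061.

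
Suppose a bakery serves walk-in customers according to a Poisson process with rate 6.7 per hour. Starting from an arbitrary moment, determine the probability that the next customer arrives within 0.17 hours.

Inter-arrival times are exponential with rate λ = 6.7 per hour.
P(T ≤ 0.17) = 1 − e^(−λt) = 1 − e^(−6.7 × 0.17) = 1 − e^(−1.139) ≈ 0.6799.

0.6799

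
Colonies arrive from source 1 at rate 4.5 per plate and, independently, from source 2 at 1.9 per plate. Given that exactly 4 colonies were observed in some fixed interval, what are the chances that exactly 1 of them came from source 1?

Given the total, each event is independently from source 1 with probability p = λ_1/(λ_1+λ_2) = 4.5/6.4 ≈ 0.7031.
So K ~ Binomial(4, 4.5/6.4): P(K = 1) = C(4,1) · (4.5/6.4)^1 · (1.9/6.4)^3 ≈ 0.0736.

0.0736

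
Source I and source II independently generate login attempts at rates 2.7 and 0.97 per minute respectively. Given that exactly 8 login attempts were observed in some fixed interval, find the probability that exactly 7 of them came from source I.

Given the total, each event is independently from source I with probability p = λ_I/(λ_I+λ_II) = 2.7/3.67 ≈ 0.7357.
So K ~ Binomial(8, 2.7/3.67): P(K = 7) = C(8,7) · (2.7/3.67)^7 · (0.97/3.67)^1 ≈ 0.2466.

0.2466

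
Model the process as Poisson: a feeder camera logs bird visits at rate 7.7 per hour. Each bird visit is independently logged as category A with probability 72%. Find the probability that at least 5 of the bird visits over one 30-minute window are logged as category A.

0.1480

Thinning: the bird visits that are logged as category A themselves form a Poisson process with rate 0.72 × 7.7 = 5.544 per hour.
Over the interval, μ = 5.544 × 0.5 = 2.772 (a 30-minute window = 0.5 hours).
P(N ≥ 5) = 1 − P(N ≤ 4) ≈ 0.1480.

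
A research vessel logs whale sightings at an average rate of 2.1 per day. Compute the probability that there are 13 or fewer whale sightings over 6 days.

Over the interval, μ = 2.1 × 6 = 12.6 (6 days).
P(N ≤ 13) = Σ_{j=0}^{13} e^(−μ) μ^j/j! ≈ 0.6169.

0.6169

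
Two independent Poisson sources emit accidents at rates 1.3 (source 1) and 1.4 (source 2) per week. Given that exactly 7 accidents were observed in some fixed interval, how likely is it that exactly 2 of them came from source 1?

0.1825

Given the total, each event is independently from source 1 with probability p = λ_1/(λ_1+λ_2) = 1.3/2.7 ≈ 0.4815.
So K ~ Binomial(7, 1.3/2.7): P(K = 2) = C(7,2) · (1.3/2.7)^2 · (1.4/2.7)^5 ≈ 0.1825.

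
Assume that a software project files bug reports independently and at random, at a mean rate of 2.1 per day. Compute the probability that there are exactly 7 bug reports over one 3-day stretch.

Over the interval, μ = 2.1 × 3 = 6.3 (a 3-day stretch = 3 days).
P(N = 7) = e^(−μ) μ^7/7! = e^(−6.3) · 6.3^7/5040 ≈ 0.1435.

0.1435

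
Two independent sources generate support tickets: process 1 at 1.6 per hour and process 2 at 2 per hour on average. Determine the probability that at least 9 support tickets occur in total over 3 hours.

Independent Poisson processes superpose: combined rate λ = 1.6 + 2 = 3.6 per hour.
Over the interval, μ = 3.6 × 3 = 10.8 (3 hours).
P(N ≥ 9) = 1 − P(N ≤ 8) ≈ 0.7498.

0.7498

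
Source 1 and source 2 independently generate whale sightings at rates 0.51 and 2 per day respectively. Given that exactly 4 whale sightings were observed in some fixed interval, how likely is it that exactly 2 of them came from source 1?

0.1573

Given the total, each event is independently from source 1 with probability p = λ_1/(λ_1+λ_2) = 0.51/2.51 ≈ 0.2032.
So K ~ Binomial(4, 0.51/2.51): P(K = 2) = C(4,2) · (0.51/2.51)^2 · (2/2.51)^2 ≈ 0.1573.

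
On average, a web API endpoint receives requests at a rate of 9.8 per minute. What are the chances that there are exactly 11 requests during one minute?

0.1112

With mean μ = 9.8 per minute,
P(N = 11) = e^(−μ) μ^11/11! = e^(−9.8) · 9.8^11/39916800 ≈ 0.1112.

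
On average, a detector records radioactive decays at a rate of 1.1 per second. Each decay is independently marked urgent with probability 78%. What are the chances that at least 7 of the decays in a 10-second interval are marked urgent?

Thinning: the decays that are marked urgent themselves form a Poisson process with rate 0.78 × 1.1 = 0.858 per second.
Over the interval, μ = 0.858 × 10 = 8.58 (a 10-second interval = 10 seconds).
P(N ≥ 7) = 1 − P(N ≤ 6) ≈ 0.7522.

0.7522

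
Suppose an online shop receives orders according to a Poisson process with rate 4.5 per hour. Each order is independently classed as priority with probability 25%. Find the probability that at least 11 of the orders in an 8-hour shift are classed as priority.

Thinning: the orders that are classed as priority themselves form a Poisson process with rate 0.25 × 4.5 = 1.125 per hour.
Over the interval, μ = 1.125 × 8 = 9 (an 8-hour shift = 8 hours).
P(N ≥ 11) = 1 − P(N ≤ 10) ≈ 0.2940.

0.2940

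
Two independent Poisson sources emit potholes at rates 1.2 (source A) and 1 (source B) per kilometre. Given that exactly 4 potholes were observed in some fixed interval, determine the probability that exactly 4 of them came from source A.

0.0885

Given the total, each event is independently from source A with probability p = λ_A/(λ_A+λ_B) = 1.2/2.2 ≈ 0.5455.
So K ~ Binomial(4, 1.2/2.2): P(K = 4) = C(4,4) · (1.2/2.2)^4 · (1/2.2)^0 ≈ 0.0885.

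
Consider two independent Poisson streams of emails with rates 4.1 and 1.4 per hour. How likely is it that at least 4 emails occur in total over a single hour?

Independent Poisson processes superpose: combined rate λ = 4.1 + 1.4 = 5.5 per hour.
So μ = 5.5.
P(N ≥ 4) = 1 − P(N ≤ 3) ≈ 0.7983.

0.7983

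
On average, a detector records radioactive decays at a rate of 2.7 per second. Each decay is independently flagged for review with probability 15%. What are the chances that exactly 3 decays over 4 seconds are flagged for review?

0.1402

Thinning: the decays that are flagged for review themselves form a Poisson process with rate 0.15 × 2.7 = 0.405 per second.
Over the interval, μ = 0.405 × 4 = 1.62 (4 seconds).
P(N = 3) = e^(−1.62) · 1.62^3/3! ≈ 0.1402.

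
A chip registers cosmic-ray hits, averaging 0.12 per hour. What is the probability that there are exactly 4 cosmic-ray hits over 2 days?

Over the interval, μ = 0.12 × 48 = 5.76 (2 days = 48 hours).
P(N = 4) = e^(−μ) μ^4/4! = e^(−5.76) · 5.76^4/24 ≈ 0.1445.

0.1445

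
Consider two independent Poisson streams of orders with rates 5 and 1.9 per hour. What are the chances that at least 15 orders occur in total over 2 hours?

Independent Poisson processes superpose: combined rate λ = 5 + 1.9 = 6.9 per hour.
Over the interval, μ = 6.9 × 2 = 13.8 (2 hours).
P(N ≥ 15) = 1 − P(N ≤ 14) ≈ 0.4084.

0.4084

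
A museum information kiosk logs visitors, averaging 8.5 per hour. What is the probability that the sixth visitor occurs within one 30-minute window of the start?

Over the interval, μ = 8.5 × 0.5 = 4.25 (a 30-minute window = 0.5 hours).
The sixth arrival falls in the interval iff at least 6 events occur there: P(S_6 ≤ t) = P(N ≥ 6) = 1 − P(N ≤ 5) ≈ 0.2551.

0.2551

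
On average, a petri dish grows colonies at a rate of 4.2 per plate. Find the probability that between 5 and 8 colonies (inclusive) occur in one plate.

0.3822

With mean μ = 4.2 per plate,
P(5 ≤ N ≤ 8) = Σ_{j=5}^{8} e^(−4.2) · 4.2^j/j! ≈ 0.3822.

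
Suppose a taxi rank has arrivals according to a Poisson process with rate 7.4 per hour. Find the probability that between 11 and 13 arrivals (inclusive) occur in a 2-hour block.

Over the interval, μ = 7.4 × 2 = 14.8 (a 2-hour block = 2 hours).
P(11 ≤ N ≤ 13) = Σ_{j=11}^{13} e^(−14.8) · 14.8^j/j! ≈ 0.2541.

0.2541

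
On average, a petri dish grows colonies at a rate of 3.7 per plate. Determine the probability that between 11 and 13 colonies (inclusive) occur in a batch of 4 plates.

Over the interval, μ = 3.7 × 4 = 14.8 (a batch of 4 plates = 4 plates).
P(11 ≤ N ≤ 13) = Σ_{j=11}^{13} e^(−14.8) · 14.8^j/j! ≈ 0.2541.

0.2541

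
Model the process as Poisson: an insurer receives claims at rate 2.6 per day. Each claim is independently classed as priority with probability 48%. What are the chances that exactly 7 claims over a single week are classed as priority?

0.1238

Thinning: the claims that are classed as priority themselves form a Poisson process with rate 0.48 × 2.6 = 1.248 per day.
Over the interval, μ = 1.248 × 7 = 8.736 (a week = 7 days).
P(N = 7) = e^(−8.736) · 8.736^7/7! ≈ 0.1238.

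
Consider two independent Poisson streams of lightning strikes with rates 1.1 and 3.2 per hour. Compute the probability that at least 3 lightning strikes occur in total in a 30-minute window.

0.3639

Independent Poisson processes superpose: combined rate λ = 1.1 + 3.2 = 4.3 per hour.
Over the interval, μ = 4.3 × 0.5 = 2.15 (a 30-minute window = 0.5 hours).
P(N ≥ 3) = 1 − P(N ≤ 2) ≈ 0.3639.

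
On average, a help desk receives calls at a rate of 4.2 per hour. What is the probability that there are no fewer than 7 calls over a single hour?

With mean μ = 4.2 per hour,
P(N ≥ 7) = 1 − P(N ≤ 6) = 1 − Σ_{j=0}^{6} e^(−μ) μ^j/j! ≈ 0.1325.

0.1325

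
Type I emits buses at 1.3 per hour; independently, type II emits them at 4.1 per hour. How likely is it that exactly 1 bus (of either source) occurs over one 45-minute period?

0.0706

Independent Poisson processes superpose: combined rate λ = 1.3 + 4.1 = 5.4 per hour.
Over the interval, μ = 5.4 × 0.75 = 4.05 (a 45-minute period = 0.75 hours).
P(N = 1) = e^(−4.05) · 4.05^1/1! ≈ 0.0706.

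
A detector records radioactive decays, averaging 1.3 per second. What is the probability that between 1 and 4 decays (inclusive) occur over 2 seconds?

Over the interval, μ = 1.3 × 2 = 2.6 (2 seconds).
P(1 ≤ N ≤ 4) = Σ_{j=1}^{4} e^(−2.6) · 2.6^j/j! ≈ 0.8031.

0.8031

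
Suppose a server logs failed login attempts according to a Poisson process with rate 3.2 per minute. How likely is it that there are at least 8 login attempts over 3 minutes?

0.7416

Over the interval, μ = 3.2 × 3 = 9.6 (3 minutes).
P(N ≥ 8) = 1 − P(N ≤ 7) = 1 − Σ_{j=0}^{7} e^(−μ) μ^j/j! ≈ 0.7416.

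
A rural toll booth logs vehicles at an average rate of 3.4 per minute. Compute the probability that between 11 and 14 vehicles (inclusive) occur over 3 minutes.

0.3477

Over the interval, μ = 3.4 × 3 = 10.2 (3 minutes).
P(11 ≤ N ≤ 14) = Σ_{j=11}^{14} e^(−10.2) · 10.2^j/j! ≈ 0.3477.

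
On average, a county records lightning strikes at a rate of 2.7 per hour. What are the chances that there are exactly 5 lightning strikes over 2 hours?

Over the interval, μ = 2.7 × 2 = 5.4 (2 hours).
P(N = 5) = e^(−μ) μ^5/5! = e^(−5.4) · 5.4^5/120 ≈ 0.1728.

0.1728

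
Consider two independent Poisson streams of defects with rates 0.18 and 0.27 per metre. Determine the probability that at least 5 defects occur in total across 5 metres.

0.0780

Independent Poisson processes superpose: combined rate λ = 0.18 + 0.27 = 0.45 per metre.
Over the interval, μ = 0.45 × 5 = 2.25 (5 metres).
P(N ≥ 5) = 1 − P(N ≤ 4) ≈ 0.0780.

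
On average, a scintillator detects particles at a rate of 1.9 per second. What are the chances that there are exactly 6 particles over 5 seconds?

0.0764

Over the interval, μ = 1.9 × 5 = 9.5 (5 seconds).
P(N = 6) = e^(−μ) μ^6/6! = e^(−9.5) · 9.5^6/720 ≈ 0.0764.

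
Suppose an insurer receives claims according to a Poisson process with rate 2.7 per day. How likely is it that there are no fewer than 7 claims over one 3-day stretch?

0.6987

Over the interval, μ = 2.7 × 3 = 8.1 (a 3-day stretch = 3 days).
P(N ≥ 7) = 1 − P(N ≤ 6) = 1 − Σ_{j=0}^{6} e^(−μ) μ^j/j! ≈ 0.6987.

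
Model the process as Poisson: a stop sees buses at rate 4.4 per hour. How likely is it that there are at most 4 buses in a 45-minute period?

0.7626

Over the interval, μ = 4.4 × 0.75 = 3.3 (a 45-minute period = 0.75 hours).
P(N ≤ 4) = Σ_{j=0}^{4} e^(−μ) μ^j/j! ≈ 0.7626.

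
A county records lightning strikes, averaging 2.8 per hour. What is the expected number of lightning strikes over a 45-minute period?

2.1

E[N] = λt = 2.8 × 0.75 = 2.1 (a 45-minute period = 0.75 hours).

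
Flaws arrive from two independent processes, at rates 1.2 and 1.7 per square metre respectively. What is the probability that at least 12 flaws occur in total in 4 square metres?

0.4920

Independent Poisson processes superpose: combined rate λ = 1.2 + 1.7 = 2.9 per square metre.
Over the interval, μ = 2.9 × 4 = 11.6 (4 square metres).
P(N ≥ 12) = 1 − P(N ≤ 11) ≈ 0.4920.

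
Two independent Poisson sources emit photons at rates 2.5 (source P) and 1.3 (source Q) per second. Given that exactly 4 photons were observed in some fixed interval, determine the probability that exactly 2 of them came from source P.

0.3039

Given the total, each event is independently from source P with probability p = λ_P/(λ_P+λ_Q) = 2.5/3.8 ≈ 0.6579.
So K ~ Binomial(4, 2.5/3.8): P(K = 2) = C(4,2) · (2.5/3.8)^2 · (1.3/3.8)^2 ≈ 0.3039.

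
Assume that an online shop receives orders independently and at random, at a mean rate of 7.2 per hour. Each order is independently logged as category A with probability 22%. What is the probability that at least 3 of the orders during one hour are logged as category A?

Thinning: the orders that are logged as category A themselves form a Poisson process with rate 0.22 × 7.2 = 1.584 per hour.
So μ = 1.584.
P(N ≥ 3) = 1 − P(N ≤ 2) ≈ 0.2125.

0.2125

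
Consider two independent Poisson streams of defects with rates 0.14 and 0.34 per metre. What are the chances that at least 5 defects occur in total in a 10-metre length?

0.5237

Independent Poisson processes superpose: combined rate λ = 0.14 + 0.34 = 0.48 per metre.
Over the interval, μ = 0.48 × 10 = 4.8 (a 10-metre length = 10 metres).
P(N ≥ 5) = 1 − P(N ≤ 4) ≈ 0.5237.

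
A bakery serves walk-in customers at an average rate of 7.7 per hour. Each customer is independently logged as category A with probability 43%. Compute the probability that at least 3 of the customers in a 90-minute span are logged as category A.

Thinning: the customers that are logged as category A themselves form a Poisson process with rate 0.43 × 7.7 = 3.311 per hour.
Over the interval, μ = 3.311 × 1.5 = 4.9665 (a 90-minute span = 1.5 hours).
P(N ≥ 3) = 1 − P(N ≤ 2) ≈ 0.8725.

0.8725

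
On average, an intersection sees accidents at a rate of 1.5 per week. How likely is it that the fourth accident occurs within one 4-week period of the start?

0.8488

Over the interval, μ = 1.5 × 4 = 6 (a 4-week period = 4 weeks).
The fourth arrival falls in the interval iff at least 4 events occur there: P(S_4 ≤ t) = P(N ≥ 4) = 1 − P(N ≤ 3) ≈ 0.8488.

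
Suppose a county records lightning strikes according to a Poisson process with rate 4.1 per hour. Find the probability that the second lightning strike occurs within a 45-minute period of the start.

0.8118

Over the interval, μ = 4.1 × 0.75 = 3.075 (a 45-minute period = 0.75 hours).
The second arrival falls in the interval iff at least 2 events occur there: P(S_2 ≤ t) = P(N ≥ 2) = 1 − P(N ≤ 1) ≈ 0.8118.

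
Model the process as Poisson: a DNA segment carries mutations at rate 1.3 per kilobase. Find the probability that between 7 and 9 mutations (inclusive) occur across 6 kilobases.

Over the interval, μ = 1.3 × 6 = 7.8 (6 kilobases).
P(7 ≤ N ≤ 9) = Σ_{j=7}^{9} e^(−7.8) · 7.8^j/j! ≈ 0.4027.

0.4027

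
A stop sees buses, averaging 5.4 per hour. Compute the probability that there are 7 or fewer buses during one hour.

With mean μ = 5.4 per hour,
P(N ≤ 7) = Σ_{j=0}^{7} e^(−μ) μ^j/j! ≈ 0.8217.

0.8217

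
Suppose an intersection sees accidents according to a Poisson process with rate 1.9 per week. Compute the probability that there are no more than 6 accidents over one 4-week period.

0.3646

Over the interval, μ = 1.9 × 4 = 7.6 (a 4-week period = 4 weeks).
P(N ≤ 6) = Σ_{j=0}^{6} e^(−μ) μ^j/j! ≈ 0.3646.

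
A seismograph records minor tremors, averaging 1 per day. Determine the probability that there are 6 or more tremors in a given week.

Over the interval, μ = 1 × 7 = 7 (a week = 7 days).
P(N ≥ 6) = 1 − P(N ≤ 5) = 1 − Σ_{j=0}^{5} e^(−μ) μ^j/j! ≈ 0.6993.

0.6993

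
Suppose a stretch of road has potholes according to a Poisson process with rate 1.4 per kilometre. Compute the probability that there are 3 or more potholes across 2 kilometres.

Over the interval, μ = 1.4 × 2 = 2.8 (2 kilometres).
P(N ≥ 3) = 1 − P(N ≤ 2) = 1 − Σ_{j=0}^{2} e^(−μ) μ^j/j! ≈ 0.5305.

0.5305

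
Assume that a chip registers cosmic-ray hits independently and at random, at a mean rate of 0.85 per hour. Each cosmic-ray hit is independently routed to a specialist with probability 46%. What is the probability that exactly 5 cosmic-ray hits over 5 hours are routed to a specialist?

Thinning: the cosmic-ray hits that are routed to a specialist themselves form a Poisson process with rate 0.46 × 0.85 = 0.391 per hour.
Over the interval, μ = 0.391 × 5 = 1.955 (5 hours).
P(N = 5) = e^(−1.955) · 1.955^5/5! ≈ 0.0337.

0.0337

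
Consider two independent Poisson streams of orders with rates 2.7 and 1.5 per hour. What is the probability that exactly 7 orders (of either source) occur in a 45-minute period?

0.0262

Independent Poisson processes superpose: combined rate λ = 2.7 + 1.5 = 4.2 per hour.
Over the interval, μ = 4.2 × 0.75 = 3.15 (a 45-minute period = 0.75 hours).
P(N = 7) = e^(−3.15) · 3.15^7/7! ≈ 0.0262.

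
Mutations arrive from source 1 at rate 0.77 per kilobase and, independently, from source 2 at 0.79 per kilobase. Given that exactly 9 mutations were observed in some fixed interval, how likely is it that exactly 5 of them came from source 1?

0.2428

Given the total, each event is independently from source 1 with probability p = λ_1/(λ_1+λ_2) = 0.77/1.56 ≈ 0.4936.
So K ~ Binomial(9, 0.77/1.56): P(K = 5) = C(9,5) · (0.77/1.56)^5 · (0.79/1.56)^4 ≈ 0.2428.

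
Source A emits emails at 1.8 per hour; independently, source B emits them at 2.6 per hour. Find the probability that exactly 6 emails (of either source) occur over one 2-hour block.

0.0972

Independent Poisson processes superpose: combined rate λ = 1.8 + 2.6 = 4.4 per hour.
Over the interval, μ = 4.4 × 2 = 8.8 (a 2-hour block = 2 hours).
P(N = 6) = e^(−8.8) · 8.8^6/6! ≈ 0.0972.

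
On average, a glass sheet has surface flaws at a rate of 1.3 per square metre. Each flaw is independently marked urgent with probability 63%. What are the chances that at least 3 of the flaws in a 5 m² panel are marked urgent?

0.7755

Thinning: the flaws that are marked urgent themselves form a Poisson process with rate 0.63 × 1.3 = 0.819 per square metre.
Over the interval, μ = 0.819 × 5 = 4.095 (a 5 m² panel = 5 square metres).
P(N ≥ 3) = 1 − P(N ≤ 2) ≈ 0.7755.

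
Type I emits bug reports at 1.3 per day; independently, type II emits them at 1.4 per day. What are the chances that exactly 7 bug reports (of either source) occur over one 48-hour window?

Independent Poisson processes superpose: combined rate λ = 1.3 + 1.4 = 2.7 per day.
Over the interval, μ = 2.7 × 2 = 5.4 (a 48-hour window = 2 days).
P(N = 7) = e^(−5.4) · 5.4^7/7! ≈ 0.1200.

0.1200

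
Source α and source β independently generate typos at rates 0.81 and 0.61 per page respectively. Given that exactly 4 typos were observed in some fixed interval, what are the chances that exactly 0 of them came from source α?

0.0341

Given the total, each event is independently from source α with probability p = λ_α/(λ_α+λ_β) = 0.81/1.42 ≈ 0.5704.
So K ~ Binomial(4, 0.81/1.42): P(K = 0) = C(4,0) · (0.81/1.42)^0 · (0.61/1.42)^4 ≈ 0.0341.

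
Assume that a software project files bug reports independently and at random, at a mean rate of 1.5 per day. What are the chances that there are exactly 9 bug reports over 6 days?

0.1318

Over the interval, μ = 1.5 × 6 = 9 (6 days).
P(N = 9) = e^(−μ) μ^9/9! = e^(−9) · 9^9/362880 ≈ 0.1318.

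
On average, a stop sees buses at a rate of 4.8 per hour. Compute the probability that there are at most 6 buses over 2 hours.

Over the interval, μ = 4.8 × 2 = 9.6 (2 hours).
P(N ≤ 6) = Σ_{j=0}^{6} e^(−μ) μ^j/j! ≈ 0.1574.

0.1574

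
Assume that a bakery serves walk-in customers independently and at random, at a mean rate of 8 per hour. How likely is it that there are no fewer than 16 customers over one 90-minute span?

0.1556

Over the interval, μ = 8 × 1.5 = 12 (a 90-minute span = 1.5 hours).
P(N ≥ 16) = 1 − P(N ≤ 15) = 1 − Σ_{j=0}^{15} e^(−μ) μ^j/j! ≈ 0.1556.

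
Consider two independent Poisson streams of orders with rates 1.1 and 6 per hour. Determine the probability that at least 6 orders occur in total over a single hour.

Independent Poisson processes superpose: combined rate λ = 1.1 + 6 = 7.1 per hour.
So μ = 7.1.
P(N ≥ 6) = 1 − P(N ≤ 5) ≈ 0.7119.

0.7119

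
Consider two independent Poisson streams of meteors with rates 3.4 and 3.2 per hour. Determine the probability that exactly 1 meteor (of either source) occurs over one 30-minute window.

Independent Poisson processes superpose: combined rate λ = 3.4 + 3.2 = 6.6 per hour.
Over the interval, μ = 6.6 × 0.5 = 3.3 (a 30-minute window = 0.5 hours).
P(N = 1) = e^(−3.3) · 3.3^1/1! ≈ 0.1217.

0.1217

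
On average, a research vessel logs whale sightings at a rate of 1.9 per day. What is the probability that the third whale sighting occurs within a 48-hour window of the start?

Over the interval, μ = 1.9 × 2 = 3.8 (a 48-hour window = 2 days).
The third arrival falls in the interval iff at least 3 events occur there: P(S_3 ≤ t) = P(N ≥ 3) = 1 − P(N ≤ 2) ≈ 0.7311.

0.7311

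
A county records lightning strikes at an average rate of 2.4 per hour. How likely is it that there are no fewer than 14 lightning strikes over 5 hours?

0.3185

Over the interval, μ = 2.4 × 5 = 12 (5 hours).
P(N ≥ 14) = 1 − P(N ≤ 13) = 1 − Σ_{j=0}^{13} e^(−μ) μ^j/j! ≈ 0.3185.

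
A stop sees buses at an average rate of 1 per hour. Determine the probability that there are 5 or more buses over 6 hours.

0.7149

Over the interval, μ = 1 × 6 = 6 (6 hours).
P(N ≥ 5) = 1 − P(N ≤ 4) = 1 − Σ_{j=0}^{4} e^(−μ) μ^j/j! ≈ 0.7149.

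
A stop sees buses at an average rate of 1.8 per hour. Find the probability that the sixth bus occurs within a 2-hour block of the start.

Over the interval, μ = 1.8 × 2 = 3.6 (a 2-hour block = 2 hours).
The sixth arrival falls in the interval iff at least 6 events occur there: P(S_6 ≤ t) = P(N ≥ 6) = 1 − P(N ≤ 5) ≈ 0.1559.

0.1559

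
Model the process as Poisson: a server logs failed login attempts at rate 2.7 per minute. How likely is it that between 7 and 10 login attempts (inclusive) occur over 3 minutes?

Over the interval, μ = 2.7 × 3 = 8.1 (3 minutes).
P(7 ≤ N ≤ 10) = Σ_{j=7}^{10} e^(−8.1) · 8.1^j/j! ≈ 0.5045.

0.5045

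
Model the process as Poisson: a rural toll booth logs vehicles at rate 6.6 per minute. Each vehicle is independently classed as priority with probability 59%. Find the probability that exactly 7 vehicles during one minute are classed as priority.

0.0549

Thinning: the vehicles that are classed as priority themselves form a Poisson process with rate 0.59 × 6.6 = 3.894 per minute.
So μ = 3.894.
P(N = 7) = e^(−3.894) · 3.894^7/7! ≈ 0.0549.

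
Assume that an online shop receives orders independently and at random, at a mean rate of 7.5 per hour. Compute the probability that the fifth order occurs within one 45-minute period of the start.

Over the interval, μ = 7.5 × 0.75 = 5.625 (a 45-minute period = 0.75 hours).
The fifth arrival falls in the interval iff at least 5 events occur there: P(S_5 ≤ t) = P(N ≥ 5) = 1 − P(N ≤ 4) ≈ 0.6616.

0.6616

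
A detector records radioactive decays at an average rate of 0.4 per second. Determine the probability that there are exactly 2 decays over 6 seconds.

Over the interval, μ = 0.4 × 6 = 2.4 (6 seconds).
P(N = 2) = e^(−μ) μ^2/2! = e^(−2.4) · 2.4^2/2 ≈ 0.2613.

0.2613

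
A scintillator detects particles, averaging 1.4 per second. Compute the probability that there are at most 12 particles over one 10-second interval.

0.3585

Over the interval, μ = 1.4 × 10 = 14 (a 10-second interval = 10 seconds).
P(N ≤ 12) = Σ_{j=0}^{12} e^(−μ) μ^j/j! ≈ 0.3585.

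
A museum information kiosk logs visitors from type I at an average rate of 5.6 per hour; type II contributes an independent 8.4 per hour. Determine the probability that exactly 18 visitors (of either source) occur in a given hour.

0.0554

Independent Poisson processes superpose: combined rate λ = 5.6 + 8.4 = 14 per hour.
So μ = 14.
P(N = 18) = e^(−14) · 14^18/18! ≈ 0.0554.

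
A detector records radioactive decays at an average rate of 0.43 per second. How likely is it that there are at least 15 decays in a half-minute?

Over the interval, μ = 0.43 × 30 = 12.9 (a half-minute = 30 seconds).
P(N ≥ 15) = 1 − P(N ≤ 14) = 1 − Σ_{j=0}^{14} e^(−μ) μ^j/j! ≈ 0.3147.

0.3147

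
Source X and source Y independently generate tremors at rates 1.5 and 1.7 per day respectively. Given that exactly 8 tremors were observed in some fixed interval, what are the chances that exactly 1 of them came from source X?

Given the total, each event is independently from source X with probability p = λ_X/(λ_X+λ_Y) = 1.5/3.2 ≈ 0.4688.
So K ~ Binomial(8, 1.5/3.2): P(K = 1) = C(8,1) · (1.5/3.2)^1 · (1.7/3.2)^7 ≈ 0.0448.

0.0448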